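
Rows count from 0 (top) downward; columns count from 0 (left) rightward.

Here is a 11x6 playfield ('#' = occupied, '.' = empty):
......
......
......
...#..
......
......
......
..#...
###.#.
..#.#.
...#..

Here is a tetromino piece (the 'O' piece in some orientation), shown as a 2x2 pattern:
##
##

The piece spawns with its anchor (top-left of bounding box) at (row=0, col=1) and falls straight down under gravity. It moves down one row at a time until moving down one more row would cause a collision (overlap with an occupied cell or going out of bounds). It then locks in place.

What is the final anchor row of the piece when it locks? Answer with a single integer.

Spawn at (row=0, col=1). Try each row:
  row 0: fits
  row 1: fits
  row 2: fits
  row 3: fits
  row 4: fits
  row 5: fits
  row 6: blocked -> lock at row 5

Answer: 5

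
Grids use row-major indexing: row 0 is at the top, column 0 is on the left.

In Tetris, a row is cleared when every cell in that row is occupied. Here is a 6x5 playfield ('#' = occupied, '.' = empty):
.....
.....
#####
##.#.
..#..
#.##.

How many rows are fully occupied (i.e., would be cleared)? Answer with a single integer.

Check each row:
  row 0: 5 empty cells -> not full
  row 1: 5 empty cells -> not full
  row 2: 0 empty cells -> FULL (clear)
  row 3: 2 empty cells -> not full
  row 4: 4 empty cells -> not full
  row 5: 2 empty cells -> not full
Total rows cleared: 1

Answer: 1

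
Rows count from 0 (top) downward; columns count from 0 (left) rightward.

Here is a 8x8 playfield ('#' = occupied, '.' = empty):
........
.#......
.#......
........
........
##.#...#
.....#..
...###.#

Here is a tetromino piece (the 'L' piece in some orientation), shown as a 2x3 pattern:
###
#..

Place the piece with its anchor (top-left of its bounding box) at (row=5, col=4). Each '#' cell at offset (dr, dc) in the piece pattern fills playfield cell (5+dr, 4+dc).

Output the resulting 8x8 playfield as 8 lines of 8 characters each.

Fill (5+0,4+0) = (5,4)
Fill (5+0,4+1) = (5,5)
Fill (5+0,4+2) = (5,6)
Fill (5+1,4+0) = (6,4)

Answer: ........
.#......
.#......
........
........
##.#####
....##..
...###.#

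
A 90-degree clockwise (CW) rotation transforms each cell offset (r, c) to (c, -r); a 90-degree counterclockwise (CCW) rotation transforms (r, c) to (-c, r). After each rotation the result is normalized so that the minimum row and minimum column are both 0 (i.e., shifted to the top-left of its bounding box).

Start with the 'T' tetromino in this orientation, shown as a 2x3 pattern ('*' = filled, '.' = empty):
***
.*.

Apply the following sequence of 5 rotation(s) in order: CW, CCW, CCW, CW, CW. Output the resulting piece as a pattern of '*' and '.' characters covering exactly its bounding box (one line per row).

Answer: .*
**
.*

Derivation:
Start:
***
.*.
After rotation 1 (CW):
.*
**
.*
After rotation 2 (CCW):
***
.*.
After rotation 3 (CCW):
*.
**
*.
After rotation 4 (CW):
***
.*.
After rotation 5 (CW):
.*
**
.*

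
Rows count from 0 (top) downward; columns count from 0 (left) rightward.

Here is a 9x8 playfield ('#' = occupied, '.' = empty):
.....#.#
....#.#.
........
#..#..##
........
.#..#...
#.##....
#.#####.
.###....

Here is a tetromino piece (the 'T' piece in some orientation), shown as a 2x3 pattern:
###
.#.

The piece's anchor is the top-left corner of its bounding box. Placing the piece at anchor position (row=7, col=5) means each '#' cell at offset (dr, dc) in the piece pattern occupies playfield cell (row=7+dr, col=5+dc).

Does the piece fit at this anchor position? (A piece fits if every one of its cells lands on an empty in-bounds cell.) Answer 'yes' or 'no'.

Check each piece cell at anchor (7, 5):
  offset (0,0) -> (7,5): occupied ('#') -> FAIL
  offset (0,1) -> (7,6): occupied ('#') -> FAIL
  offset (0,2) -> (7,7): empty -> OK
  offset (1,1) -> (8,6): empty -> OK
All cells valid: no

Answer: no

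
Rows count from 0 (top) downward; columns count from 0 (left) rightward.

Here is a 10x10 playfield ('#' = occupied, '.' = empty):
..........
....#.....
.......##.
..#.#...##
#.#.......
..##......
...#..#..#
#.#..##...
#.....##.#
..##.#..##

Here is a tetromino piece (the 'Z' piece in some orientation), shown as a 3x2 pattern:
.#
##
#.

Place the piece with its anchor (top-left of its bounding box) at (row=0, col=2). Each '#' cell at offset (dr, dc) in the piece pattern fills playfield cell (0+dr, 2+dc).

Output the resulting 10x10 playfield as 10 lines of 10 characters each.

Fill (0+0,2+1) = (0,3)
Fill (0+1,2+0) = (1,2)
Fill (0+1,2+1) = (1,3)
Fill (0+2,2+0) = (2,2)

Answer: ...#......
..###.....
..#....##.
..#.#...##
#.#.......
..##......
...#..#..#
#.#..##...
#.....##.#
..##.#..##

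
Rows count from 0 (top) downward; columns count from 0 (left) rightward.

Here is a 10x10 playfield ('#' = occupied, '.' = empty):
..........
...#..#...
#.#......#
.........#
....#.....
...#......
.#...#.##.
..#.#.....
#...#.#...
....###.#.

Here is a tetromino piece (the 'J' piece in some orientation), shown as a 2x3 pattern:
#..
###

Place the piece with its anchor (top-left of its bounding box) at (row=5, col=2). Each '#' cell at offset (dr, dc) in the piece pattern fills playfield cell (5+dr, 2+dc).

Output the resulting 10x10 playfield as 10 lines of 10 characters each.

Answer: ..........
...#..#...
#.#......#
.........#
....#.....
..##......
.#####.##.
..#.#.....
#...#.#...
....###.#.

Derivation:
Fill (5+0,2+0) = (5,2)
Fill (5+1,2+0) = (6,2)
Fill (5+1,2+1) = (6,3)
Fill (5+1,2+2) = (6,4)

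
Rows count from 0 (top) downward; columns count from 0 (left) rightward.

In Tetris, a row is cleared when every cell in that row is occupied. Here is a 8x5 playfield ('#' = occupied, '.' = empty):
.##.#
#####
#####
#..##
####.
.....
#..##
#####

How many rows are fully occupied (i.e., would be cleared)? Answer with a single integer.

Check each row:
  row 0: 2 empty cells -> not full
  row 1: 0 empty cells -> FULL (clear)
  row 2: 0 empty cells -> FULL (clear)
  row 3: 2 empty cells -> not full
  row 4: 1 empty cell -> not full
  row 5: 5 empty cells -> not full
  row 6: 2 empty cells -> not full
  row 7: 0 empty cells -> FULL (clear)
Total rows cleared: 3

Answer: 3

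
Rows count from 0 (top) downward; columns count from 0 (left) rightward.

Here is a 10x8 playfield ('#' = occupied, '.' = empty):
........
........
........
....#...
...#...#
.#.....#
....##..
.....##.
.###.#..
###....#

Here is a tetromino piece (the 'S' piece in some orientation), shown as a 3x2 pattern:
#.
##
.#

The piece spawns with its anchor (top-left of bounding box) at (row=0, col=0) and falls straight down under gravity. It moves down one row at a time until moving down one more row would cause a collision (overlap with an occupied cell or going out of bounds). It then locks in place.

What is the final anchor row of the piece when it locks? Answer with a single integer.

Answer: 2

Derivation:
Spawn at (row=0, col=0). Try each row:
  row 0: fits
  row 1: fits
  row 2: fits
  row 3: blocked -> lock at row 2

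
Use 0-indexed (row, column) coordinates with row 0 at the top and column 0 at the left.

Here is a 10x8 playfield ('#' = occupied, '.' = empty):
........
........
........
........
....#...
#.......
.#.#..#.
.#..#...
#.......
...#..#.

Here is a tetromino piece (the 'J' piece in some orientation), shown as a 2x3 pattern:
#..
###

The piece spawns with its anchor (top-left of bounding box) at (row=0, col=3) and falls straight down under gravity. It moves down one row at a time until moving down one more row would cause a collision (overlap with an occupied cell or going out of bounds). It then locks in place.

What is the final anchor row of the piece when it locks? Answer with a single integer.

Spawn at (row=0, col=3). Try each row:
  row 0: fits
  row 1: fits
  row 2: fits
  row 3: blocked -> lock at row 2

Answer: 2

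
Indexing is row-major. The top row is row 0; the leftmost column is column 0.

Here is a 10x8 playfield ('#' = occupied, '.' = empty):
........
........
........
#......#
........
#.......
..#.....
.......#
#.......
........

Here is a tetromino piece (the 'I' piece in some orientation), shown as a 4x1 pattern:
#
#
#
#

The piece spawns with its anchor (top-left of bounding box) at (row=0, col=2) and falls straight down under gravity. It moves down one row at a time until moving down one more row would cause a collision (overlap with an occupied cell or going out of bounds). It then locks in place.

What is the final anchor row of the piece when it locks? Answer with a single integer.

Answer: 2

Derivation:
Spawn at (row=0, col=2). Try each row:
  row 0: fits
  row 1: fits
  row 2: fits
  row 3: blocked -> lock at row 2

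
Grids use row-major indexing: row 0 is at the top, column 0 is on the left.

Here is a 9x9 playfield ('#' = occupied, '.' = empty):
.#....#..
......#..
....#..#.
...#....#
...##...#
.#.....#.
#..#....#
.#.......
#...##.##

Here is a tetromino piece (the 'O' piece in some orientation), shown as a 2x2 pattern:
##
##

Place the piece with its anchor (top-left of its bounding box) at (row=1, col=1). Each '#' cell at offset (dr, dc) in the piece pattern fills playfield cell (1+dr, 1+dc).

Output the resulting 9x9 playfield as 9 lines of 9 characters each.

Answer: .#....#..
.##...#..
.##.#..#.
...#....#
...##...#
.#.....#.
#..#....#
.#.......
#...##.##

Derivation:
Fill (1+0,1+0) = (1,1)
Fill (1+0,1+1) = (1,2)
Fill (1+1,1+0) = (2,1)
Fill (1+1,1+1) = (2,2)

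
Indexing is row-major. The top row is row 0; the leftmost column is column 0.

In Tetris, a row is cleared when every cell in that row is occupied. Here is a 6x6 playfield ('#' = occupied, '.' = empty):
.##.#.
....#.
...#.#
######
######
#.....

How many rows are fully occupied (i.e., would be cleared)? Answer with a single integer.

Answer: 2

Derivation:
Check each row:
  row 0: 3 empty cells -> not full
  row 1: 5 empty cells -> not full
  row 2: 4 empty cells -> not full
  row 3: 0 empty cells -> FULL (clear)
  row 4: 0 empty cells -> FULL (clear)
  row 5: 5 empty cells -> not full
Total rows cleared: 2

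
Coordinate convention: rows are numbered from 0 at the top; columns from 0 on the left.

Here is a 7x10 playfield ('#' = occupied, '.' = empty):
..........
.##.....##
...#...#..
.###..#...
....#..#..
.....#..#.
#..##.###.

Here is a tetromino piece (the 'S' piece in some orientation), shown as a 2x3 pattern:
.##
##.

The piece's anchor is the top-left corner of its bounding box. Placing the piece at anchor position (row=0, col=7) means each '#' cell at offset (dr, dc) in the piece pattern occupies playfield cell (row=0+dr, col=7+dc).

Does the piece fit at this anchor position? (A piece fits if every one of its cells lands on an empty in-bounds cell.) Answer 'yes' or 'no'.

Answer: no

Derivation:
Check each piece cell at anchor (0, 7):
  offset (0,1) -> (0,8): empty -> OK
  offset (0,2) -> (0,9): empty -> OK
  offset (1,0) -> (1,7): empty -> OK
  offset (1,1) -> (1,8): occupied ('#') -> FAIL
All cells valid: no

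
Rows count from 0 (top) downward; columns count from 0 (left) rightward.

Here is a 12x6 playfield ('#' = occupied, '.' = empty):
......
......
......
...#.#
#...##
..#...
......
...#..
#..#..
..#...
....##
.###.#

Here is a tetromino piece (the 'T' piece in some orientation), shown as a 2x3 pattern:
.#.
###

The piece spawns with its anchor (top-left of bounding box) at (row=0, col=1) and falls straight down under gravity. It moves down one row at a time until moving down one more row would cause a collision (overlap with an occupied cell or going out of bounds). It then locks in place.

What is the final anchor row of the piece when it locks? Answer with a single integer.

Answer: 1

Derivation:
Spawn at (row=0, col=1). Try each row:
  row 0: fits
  row 1: fits
  row 2: blocked -> lock at row 1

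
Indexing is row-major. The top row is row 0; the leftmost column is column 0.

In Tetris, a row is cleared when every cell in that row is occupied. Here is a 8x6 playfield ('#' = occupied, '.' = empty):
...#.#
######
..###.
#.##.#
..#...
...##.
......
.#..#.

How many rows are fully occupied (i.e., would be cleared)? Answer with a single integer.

Check each row:
  row 0: 4 empty cells -> not full
  row 1: 0 empty cells -> FULL (clear)
  row 2: 3 empty cells -> not full
  row 3: 2 empty cells -> not full
  row 4: 5 empty cells -> not full
  row 5: 4 empty cells -> not full
  row 6: 6 empty cells -> not full
  row 7: 4 empty cells -> not full
Total rows cleared: 1

Answer: 1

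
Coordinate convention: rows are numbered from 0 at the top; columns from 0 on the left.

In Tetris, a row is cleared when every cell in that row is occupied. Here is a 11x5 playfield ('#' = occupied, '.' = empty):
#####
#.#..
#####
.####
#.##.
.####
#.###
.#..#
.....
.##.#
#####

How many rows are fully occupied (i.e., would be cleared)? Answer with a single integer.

Answer: 3

Derivation:
Check each row:
  row 0: 0 empty cells -> FULL (clear)
  row 1: 3 empty cells -> not full
  row 2: 0 empty cells -> FULL (clear)
  row 3: 1 empty cell -> not full
  row 4: 2 empty cells -> not full
  row 5: 1 empty cell -> not full
  row 6: 1 empty cell -> not full
  row 7: 3 empty cells -> not full
  row 8: 5 empty cells -> not full
  row 9: 2 empty cells -> not full
  row 10: 0 empty cells -> FULL (clear)
Total rows cleared: 3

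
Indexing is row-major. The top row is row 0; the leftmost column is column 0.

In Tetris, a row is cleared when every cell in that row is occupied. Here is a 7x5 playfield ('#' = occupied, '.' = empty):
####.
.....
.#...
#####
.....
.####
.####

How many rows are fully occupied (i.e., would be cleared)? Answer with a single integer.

Answer: 1

Derivation:
Check each row:
  row 0: 1 empty cell -> not full
  row 1: 5 empty cells -> not full
  row 2: 4 empty cells -> not full
  row 3: 0 empty cells -> FULL (clear)
  row 4: 5 empty cells -> not full
  row 5: 1 empty cell -> not full
  row 6: 1 empty cell -> not full
Total rows cleared: 1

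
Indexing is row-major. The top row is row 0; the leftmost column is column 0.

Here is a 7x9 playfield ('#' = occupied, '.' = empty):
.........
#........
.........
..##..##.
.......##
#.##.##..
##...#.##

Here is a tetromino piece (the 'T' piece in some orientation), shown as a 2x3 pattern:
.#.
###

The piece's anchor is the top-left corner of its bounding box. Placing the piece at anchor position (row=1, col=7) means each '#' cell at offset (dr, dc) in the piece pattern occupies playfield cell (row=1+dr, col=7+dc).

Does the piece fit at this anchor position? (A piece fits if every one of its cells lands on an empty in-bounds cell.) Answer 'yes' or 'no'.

Check each piece cell at anchor (1, 7):
  offset (0,1) -> (1,8): empty -> OK
  offset (1,0) -> (2,7): empty -> OK
  offset (1,1) -> (2,8): empty -> OK
  offset (1,2) -> (2,9): out of bounds -> FAIL
All cells valid: no

Answer: no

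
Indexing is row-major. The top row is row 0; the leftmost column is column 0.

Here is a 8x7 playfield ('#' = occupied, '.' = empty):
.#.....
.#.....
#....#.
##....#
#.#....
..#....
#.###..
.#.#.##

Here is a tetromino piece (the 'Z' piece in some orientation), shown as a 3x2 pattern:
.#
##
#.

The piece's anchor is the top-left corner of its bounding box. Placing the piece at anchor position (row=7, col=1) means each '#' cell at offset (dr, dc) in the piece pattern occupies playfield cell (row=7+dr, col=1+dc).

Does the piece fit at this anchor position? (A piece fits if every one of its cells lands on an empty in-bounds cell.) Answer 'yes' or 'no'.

Answer: no

Derivation:
Check each piece cell at anchor (7, 1):
  offset (0,1) -> (7,2): empty -> OK
  offset (1,0) -> (8,1): out of bounds -> FAIL
  offset (1,1) -> (8,2): out of bounds -> FAIL
  offset (2,0) -> (9,1): out of bounds -> FAIL
All cells valid: no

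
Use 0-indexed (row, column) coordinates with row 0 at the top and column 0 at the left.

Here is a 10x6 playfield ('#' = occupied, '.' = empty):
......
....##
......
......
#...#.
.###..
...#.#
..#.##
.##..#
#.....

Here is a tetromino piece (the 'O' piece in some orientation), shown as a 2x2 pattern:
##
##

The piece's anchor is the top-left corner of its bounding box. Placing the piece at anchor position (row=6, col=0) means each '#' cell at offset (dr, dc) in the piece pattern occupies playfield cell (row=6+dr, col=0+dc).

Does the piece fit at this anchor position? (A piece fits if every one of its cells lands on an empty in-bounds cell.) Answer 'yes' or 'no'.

Answer: yes

Derivation:
Check each piece cell at anchor (6, 0):
  offset (0,0) -> (6,0): empty -> OK
  offset (0,1) -> (6,1): empty -> OK
  offset (1,0) -> (7,0): empty -> OK
  offset (1,1) -> (7,1): empty -> OK
All cells valid: yes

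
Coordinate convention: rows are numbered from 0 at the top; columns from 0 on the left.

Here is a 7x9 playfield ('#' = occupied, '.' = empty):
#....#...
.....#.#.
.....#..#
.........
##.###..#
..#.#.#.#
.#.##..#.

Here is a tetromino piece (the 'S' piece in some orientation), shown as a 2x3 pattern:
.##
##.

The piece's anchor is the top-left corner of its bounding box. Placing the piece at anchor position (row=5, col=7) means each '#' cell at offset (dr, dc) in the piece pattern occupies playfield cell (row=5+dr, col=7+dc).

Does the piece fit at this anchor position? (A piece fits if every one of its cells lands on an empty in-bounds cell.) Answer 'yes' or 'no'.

Check each piece cell at anchor (5, 7):
  offset (0,1) -> (5,8): occupied ('#') -> FAIL
  offset (0,2) -> (5,9): out of bounds -> FAIL
  offset (1,0) -> (6,7): occupied ('#') -> FAIL
  offset (1,1) -> (6,8): empty -> OK
All cells valid: no

Answer: no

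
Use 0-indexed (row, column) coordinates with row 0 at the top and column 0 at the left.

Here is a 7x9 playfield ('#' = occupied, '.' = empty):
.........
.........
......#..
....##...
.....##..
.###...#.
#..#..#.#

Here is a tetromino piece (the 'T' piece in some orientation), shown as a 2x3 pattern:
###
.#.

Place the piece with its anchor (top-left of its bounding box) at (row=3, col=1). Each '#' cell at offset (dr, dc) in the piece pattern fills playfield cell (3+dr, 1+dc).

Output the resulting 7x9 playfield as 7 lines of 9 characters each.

Fill (3+0,1+0) = (3,1)
Fill (3+0,1+1) = (3,2)
Fill (3+0,1+2) = (3,3)
Fill (3+1,1+1) = (4,2)

Answer: .........
.........
......#..
.#####...
..#..##..
.###...#.
#..#..#.#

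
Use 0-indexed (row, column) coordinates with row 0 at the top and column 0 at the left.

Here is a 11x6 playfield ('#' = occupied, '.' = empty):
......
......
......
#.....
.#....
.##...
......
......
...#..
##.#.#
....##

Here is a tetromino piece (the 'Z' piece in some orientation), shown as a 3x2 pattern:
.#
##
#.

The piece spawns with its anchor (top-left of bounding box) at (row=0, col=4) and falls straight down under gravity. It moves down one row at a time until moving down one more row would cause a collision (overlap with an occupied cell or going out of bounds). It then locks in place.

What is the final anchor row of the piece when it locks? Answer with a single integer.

Spawn at (row=0, col=4). Try each row:
  row 0: fits
  row 1: fits
  row 2: fits
  row 3: fits
  row 4: fits
  row 5: fits
  row 6: fits
  row 7: fits
  row 8: blocked -> lock at row 7

Answer: 7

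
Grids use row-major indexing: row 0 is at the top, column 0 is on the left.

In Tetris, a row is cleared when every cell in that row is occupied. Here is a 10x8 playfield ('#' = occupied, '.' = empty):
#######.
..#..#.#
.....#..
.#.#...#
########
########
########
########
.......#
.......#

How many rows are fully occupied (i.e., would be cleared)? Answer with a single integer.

Check each row:
  row 0: 1 empty cell -> not full
  row 1: 5 empty cells -> not full
  row 2: 7 empty cells -> not full
  row 3: 5 empty cells -> not full
  row 4: 0 empty cells -> FULL (clear)
  row 5: 0 empty cells -> FULL (clear)
  row 6: 0 empty cells -> FULL (clear)
  row 7: 0 empty cells -> FULL (clear)
  row 8: 7 empty cells -> not full
  row 9: 7 empty cells -> not full
Total rows cleared: 4

Answer: 4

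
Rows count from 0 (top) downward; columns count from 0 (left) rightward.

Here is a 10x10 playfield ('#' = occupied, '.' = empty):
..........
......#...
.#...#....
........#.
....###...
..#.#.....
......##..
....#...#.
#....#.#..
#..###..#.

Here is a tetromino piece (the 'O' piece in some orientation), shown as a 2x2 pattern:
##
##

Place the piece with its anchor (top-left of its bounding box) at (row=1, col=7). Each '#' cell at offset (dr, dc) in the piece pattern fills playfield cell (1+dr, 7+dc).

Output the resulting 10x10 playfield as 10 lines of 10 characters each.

Fill (1+0,7+0) = (1,7)
Fill (1+0,7+1) = (1,8)
Fill (1+1,7+0) = (2,7)
Fill (1+1,7+1) = (2,8)

Answer: ..........
......###.
.#...#.##.
........#.
....###...
..#.#.....
......##..
....#...#.
#....#.#..
#..###..#.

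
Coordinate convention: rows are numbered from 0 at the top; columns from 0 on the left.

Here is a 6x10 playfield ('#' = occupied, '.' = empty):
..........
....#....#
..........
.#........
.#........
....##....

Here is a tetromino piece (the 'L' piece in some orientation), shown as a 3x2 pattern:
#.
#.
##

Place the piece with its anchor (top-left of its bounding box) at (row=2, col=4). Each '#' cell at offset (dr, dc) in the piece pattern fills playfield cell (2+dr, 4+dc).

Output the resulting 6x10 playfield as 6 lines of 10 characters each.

Fill (2+0,4+0) = (2,4)
Fill (2+1,4+0) = (3,4)
Fill (2+2,4+0) = (4,4)
Fill (2+2,4+1) = (4,5)

Answer: ..........
....#....#
....#.....
.#..#.....
.#..##....
....##....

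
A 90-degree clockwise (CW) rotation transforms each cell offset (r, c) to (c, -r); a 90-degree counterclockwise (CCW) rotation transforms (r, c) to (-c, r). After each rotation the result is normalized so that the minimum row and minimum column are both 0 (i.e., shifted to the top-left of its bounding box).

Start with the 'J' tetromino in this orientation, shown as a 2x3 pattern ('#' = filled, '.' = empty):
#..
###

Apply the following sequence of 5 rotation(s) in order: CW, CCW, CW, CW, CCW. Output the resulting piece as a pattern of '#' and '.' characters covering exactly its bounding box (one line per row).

Start:
#..
###
After rotation 1 (CW):
##
#.
#.
After rotation 2 (CCW):
#..
###
After rotation 3 (CW):
##
#.
#.
After rotation 4 (CW):
###
..#
After rotation 5 (CCW):
##
#.
#.

Answer: ##
#.
#.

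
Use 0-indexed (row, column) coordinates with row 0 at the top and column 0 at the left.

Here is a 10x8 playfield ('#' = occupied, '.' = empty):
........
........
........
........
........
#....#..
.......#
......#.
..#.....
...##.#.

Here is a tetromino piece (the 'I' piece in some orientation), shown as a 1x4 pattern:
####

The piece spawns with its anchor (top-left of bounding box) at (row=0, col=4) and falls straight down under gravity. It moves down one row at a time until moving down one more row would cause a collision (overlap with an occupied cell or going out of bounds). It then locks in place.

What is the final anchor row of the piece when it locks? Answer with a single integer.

Answer: 4

Derivation:
Spawn at (row=0, col=4). Try each row:
  row 0: fits
  row 1: fits
  row 2: fits
  row 3: fits
  row 4: fits
  row 5: blocked -> lock at row 4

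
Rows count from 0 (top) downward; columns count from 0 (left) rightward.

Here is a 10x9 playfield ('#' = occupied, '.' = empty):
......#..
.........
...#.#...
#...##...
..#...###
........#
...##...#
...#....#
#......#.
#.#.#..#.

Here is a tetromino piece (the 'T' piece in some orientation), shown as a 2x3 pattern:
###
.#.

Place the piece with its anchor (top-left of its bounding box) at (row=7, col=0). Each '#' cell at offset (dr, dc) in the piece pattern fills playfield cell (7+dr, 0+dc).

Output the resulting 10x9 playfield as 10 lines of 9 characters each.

Fill (7+0,0+0) = (7,0)
Fill (7+0,0+1) = (7,1)
Fill (7+0,0+2) = (7,2)
Fill (7+1,0+1) = (8,1)

Answer: ......#..
.........
...#.#...
#...##...
..#...###
........#
...##...#
####....#
##.....#.
#.#.#..#.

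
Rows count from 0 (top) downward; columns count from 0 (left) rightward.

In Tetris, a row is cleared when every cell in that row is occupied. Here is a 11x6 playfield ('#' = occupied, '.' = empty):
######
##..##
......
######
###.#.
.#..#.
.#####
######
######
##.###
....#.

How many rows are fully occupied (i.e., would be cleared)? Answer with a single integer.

Check each row:
  row 0: 0 empty cells -> FULL (clear)
  row 1: 2 empty cells -> not full
  row 2: 6 empty cells -> not full
  row 3: 0 empty cells -> FULL (clear)
  row 4: 2 empty cells -> not full
  row 5: 4 empty cells -> not full
  row 6: 1 empty cell -> not full
  row 7: 0 empty cells -> FULL (clear)
  row 8: 0 empty cells -> FULL (clear)
  row 9: 1 empty cell -> not full
  row 10: 5 empty cells -> not full
Total rows cleared: 4

Answer: 4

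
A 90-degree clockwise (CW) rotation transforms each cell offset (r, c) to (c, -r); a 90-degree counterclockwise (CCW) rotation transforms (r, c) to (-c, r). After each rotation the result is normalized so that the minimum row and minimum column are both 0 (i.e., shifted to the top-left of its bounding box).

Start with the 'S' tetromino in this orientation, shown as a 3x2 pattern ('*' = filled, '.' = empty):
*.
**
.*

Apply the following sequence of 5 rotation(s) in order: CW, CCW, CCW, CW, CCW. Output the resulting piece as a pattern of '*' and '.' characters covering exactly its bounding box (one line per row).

Answer: .**
**.

Derivation:
Start:
*.
**
.*
After rotation 1 (CW):
.**
**.
After rotation 2 (CCW):
*.
**
.*
After rotation 3 (CCW):
.**
**.
After rotation 4 (CW):
*.
**
.*
After rotation 5 (CCW):
.**
**.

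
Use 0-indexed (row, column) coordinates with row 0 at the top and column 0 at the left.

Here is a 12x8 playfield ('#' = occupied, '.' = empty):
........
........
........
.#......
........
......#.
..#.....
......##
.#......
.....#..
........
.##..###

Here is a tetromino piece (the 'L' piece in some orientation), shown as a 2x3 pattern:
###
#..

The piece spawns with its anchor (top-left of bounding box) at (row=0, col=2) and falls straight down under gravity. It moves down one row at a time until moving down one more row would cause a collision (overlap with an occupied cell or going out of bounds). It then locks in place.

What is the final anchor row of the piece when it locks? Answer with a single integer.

Answer: 4

Derivation:
Spawn at (row=0, col=2). Try each row:
  row 0: fits
  row 1: fits
  row 2: fits
  row 3: fits
  row 4: fits
  row 5: blocked -> lock at row 4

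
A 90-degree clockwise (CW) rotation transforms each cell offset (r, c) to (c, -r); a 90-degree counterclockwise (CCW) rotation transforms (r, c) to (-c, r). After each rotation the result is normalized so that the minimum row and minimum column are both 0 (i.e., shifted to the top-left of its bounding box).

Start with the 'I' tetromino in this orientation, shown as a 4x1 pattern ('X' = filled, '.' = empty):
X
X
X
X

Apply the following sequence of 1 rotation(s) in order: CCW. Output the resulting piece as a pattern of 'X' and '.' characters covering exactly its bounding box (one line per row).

Start:
X
X
X
X
After rotation 1 (CCW):
XXXX

Answer: XXXX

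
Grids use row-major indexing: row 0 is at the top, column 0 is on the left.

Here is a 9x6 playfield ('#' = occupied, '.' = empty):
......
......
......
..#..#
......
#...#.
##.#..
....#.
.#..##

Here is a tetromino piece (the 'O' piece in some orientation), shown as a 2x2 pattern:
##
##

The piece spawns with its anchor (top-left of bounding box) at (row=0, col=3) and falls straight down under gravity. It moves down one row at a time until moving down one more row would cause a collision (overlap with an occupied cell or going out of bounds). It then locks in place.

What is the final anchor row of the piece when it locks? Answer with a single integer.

Answer: 3

Derivation:
Spawn at (row=0, col=3). Try each row:
  row 0: fits
  row 1: fits
  row 2: fits
  row 3: fits
  row 4: blocked -> lock at row 3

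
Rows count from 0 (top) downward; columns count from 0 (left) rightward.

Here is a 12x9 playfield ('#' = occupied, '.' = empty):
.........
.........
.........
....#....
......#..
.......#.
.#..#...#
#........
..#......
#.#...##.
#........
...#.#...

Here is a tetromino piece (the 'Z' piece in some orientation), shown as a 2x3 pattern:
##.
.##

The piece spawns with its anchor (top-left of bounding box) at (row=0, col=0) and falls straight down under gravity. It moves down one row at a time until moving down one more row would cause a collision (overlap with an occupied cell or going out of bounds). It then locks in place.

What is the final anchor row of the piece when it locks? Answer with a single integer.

Spawn at (row=0, col=0). Try each row:
  row 0: fits
  row 1: fits
  row 2: fits
  row 3: fits
  row 4: fits
  row 5: blocked -> lock at row 4

Answer: 4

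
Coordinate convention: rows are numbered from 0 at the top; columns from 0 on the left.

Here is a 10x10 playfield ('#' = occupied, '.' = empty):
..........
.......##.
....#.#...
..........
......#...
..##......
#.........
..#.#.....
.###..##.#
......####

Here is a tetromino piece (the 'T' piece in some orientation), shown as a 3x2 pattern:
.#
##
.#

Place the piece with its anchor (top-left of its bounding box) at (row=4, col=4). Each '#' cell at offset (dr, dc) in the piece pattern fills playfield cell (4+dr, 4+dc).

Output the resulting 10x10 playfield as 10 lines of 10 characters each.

Answer: ..........
.......##.
....#.#...
..........
.....##...
..####....
#....#....
..#.#.....
.###..##.#
......####

Derivation:
Fill (4+0,4+1) = (4,5)
Fill (4+1,4+0) = (5,4)
Fill (4+1,4+1) = (5,5)
Fill (4+2,4+1) = (6,5)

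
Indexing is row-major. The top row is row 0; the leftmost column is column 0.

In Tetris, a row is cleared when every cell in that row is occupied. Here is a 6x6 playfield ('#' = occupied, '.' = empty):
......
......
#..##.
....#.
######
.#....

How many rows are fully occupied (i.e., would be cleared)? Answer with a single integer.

Answer: 1

Derivation:
Check each row:
  row 0: 6 empty cells -> not full
  row 1: 6 empty cells -> not full
  row 2: 3 empty cells -> not full
  row 3: 5 empty cells -> not full
  row 4: 0 empty cells -> FULL (clear)
  row 5: 5 empty cells -> not full
Total rows cleared: 1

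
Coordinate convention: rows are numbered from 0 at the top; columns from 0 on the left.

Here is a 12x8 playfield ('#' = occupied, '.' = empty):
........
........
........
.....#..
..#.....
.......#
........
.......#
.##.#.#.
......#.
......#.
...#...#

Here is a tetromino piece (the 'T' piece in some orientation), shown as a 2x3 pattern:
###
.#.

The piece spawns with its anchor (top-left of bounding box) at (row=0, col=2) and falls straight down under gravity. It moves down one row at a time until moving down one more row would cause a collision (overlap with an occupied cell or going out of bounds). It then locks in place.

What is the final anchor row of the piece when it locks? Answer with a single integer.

Answer: 3

Derivation:
Spawn at (row=0, col=2). Try each row:
  row 0: fits
  row 1: fits
  row 2: fits
  row 3: fits
  row 4: blocked -> lock at row 3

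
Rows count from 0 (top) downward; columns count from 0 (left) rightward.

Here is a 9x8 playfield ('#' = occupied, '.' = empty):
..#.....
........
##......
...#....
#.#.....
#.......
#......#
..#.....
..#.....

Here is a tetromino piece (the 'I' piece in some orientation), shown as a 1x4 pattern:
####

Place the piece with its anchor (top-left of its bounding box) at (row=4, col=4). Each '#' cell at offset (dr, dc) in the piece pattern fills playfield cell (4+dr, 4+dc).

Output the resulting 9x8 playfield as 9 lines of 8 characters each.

Answer: ..#.....
........
##......
...#....
#.#.####
#.......
#......#
..#.....
..#.....

Derivation:
Fill (4+0,4+0) = (4,4)
Fill (4+0,4+1) = (4,5)
Fill (4+0,4+2) = (4,6)
Fill (4+0,4+3) = (4,7)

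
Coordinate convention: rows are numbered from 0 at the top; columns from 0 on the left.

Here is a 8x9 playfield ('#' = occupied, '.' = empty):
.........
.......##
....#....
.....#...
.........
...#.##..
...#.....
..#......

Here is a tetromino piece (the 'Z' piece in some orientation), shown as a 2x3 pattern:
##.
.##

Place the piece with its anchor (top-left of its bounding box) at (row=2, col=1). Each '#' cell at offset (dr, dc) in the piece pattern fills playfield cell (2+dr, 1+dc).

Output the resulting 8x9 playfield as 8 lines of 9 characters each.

Answer: .........
.......##
.##.#....
..##.#...
.........
...#.##..
...#.....
..#......

Derivation:
Fill (2+0,1+0) = (2,1)
Fill (2+0,1+1) = (2,2)
Fill (2+1,1+1) = (3,2)
Fill (2+1,1+2) = (3,3)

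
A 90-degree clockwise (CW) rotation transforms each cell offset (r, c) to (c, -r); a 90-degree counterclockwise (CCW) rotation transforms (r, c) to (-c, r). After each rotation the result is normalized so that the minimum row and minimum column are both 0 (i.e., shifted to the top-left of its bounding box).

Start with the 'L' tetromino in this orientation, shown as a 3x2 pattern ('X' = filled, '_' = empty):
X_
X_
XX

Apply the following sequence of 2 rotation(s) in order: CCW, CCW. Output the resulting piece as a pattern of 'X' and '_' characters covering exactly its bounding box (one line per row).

Start:
X_
X_
XX
After rotation 1 (CCW):
__X
XXX
After rotation 2 (CCW):
XX
_X
_X

Answer: XX
_X
_X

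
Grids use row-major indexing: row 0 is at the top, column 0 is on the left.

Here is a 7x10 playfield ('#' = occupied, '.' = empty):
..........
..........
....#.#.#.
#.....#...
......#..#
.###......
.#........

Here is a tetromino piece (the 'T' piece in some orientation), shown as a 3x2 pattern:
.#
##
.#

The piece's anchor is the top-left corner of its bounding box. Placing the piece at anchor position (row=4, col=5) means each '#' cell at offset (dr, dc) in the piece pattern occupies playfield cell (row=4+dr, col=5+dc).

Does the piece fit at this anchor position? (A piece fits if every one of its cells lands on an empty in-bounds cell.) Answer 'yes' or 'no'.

Check each piece cell at anchor (4, 5):
  offset (0,1) -> (4,6): occupied ('#') -> FAIL
  offset (1,0) -> (5,5): empty -> OK
  offset (1,1) -> (5,6): empty -> OK
  offset (2,1) -> (6,6): empty -> OK
All cells valid: no

Answer: no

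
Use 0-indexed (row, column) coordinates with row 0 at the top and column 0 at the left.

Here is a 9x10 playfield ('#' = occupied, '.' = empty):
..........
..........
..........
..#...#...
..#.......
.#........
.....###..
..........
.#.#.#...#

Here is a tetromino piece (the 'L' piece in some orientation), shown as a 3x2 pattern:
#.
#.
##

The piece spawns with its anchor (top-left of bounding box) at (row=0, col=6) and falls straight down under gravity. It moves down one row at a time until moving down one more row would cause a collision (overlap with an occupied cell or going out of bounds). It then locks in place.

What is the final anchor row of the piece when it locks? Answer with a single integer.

Answer: 0

Derivation:
Spawn at (row=0, col=6). Try each row:
  row 0: fits
  row 1: blocked -> lock at row 0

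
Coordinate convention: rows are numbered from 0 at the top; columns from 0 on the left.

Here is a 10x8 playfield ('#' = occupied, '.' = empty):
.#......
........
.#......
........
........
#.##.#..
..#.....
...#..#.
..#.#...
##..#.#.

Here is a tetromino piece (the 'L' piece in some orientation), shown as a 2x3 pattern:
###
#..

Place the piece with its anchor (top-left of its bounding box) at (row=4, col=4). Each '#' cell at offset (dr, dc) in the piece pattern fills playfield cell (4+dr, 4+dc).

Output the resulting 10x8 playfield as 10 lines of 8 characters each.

Fill (4+0,4+0) = (4,4)
Fill (4+0,4+1) = (4,5)
Fill (4+0,4+2) = (4,6)
Fill (4+1,4+0) = (5,4)

Answer: .#......
........
.#......
........
....###.
#.####..
..#.....
...#..#.
..#.#...
##..#.#.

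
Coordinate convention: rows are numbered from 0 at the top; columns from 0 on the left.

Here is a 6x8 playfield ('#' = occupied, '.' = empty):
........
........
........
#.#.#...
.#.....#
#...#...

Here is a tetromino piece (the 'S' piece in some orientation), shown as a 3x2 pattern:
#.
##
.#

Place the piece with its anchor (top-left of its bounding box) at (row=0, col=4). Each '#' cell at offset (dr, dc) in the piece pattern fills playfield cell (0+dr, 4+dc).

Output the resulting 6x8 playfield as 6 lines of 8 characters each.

Fill (0+0,4+0) = (0,4)
Fill (0+1,4+0) = (1,4)
Fill (0+1,4+1) = (1,5)
Fill (0+2,4+1) = (2,5)

Answer: ....#...
....##..
.....#..
#.#.#...
.#.....#
#...#...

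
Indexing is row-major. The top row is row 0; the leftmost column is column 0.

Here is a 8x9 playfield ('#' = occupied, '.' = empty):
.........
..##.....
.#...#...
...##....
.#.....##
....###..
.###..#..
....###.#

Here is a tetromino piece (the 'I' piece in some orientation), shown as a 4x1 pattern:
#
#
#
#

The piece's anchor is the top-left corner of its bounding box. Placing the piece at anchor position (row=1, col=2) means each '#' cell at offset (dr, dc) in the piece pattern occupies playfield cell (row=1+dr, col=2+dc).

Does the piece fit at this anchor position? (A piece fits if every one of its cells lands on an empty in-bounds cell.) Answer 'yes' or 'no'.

Answer: no

Derivation:
Check each piece cell at anchor (1, 2):
  offset (0,0) -> (1,2): occupied ('#') -> FAIL
  offset (1,0) -> (2,2): empty -> OK
  offset (2,0) -> (3,2): empty -> OK
  offset (3,0) -> (4,2): empty -> OK
All cells valid: no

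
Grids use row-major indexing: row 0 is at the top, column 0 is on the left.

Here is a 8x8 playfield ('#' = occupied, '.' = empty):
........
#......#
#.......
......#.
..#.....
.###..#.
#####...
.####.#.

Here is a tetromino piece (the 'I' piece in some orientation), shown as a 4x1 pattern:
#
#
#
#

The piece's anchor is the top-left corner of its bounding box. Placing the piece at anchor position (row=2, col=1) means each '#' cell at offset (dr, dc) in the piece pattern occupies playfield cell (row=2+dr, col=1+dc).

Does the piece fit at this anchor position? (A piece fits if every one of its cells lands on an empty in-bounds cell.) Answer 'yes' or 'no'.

Check each piece cell at anchor (2, 1):
  offset (0,0) -> (2,1): empty -> OK
  offset (1,0) -> (3,1): empty -> OK
  offset (2,0) -> (4,1): empty -> OK
  offset (3,0) -> (5,1): occupied ('#') -> FAIL
All cells valid: no

Answer: no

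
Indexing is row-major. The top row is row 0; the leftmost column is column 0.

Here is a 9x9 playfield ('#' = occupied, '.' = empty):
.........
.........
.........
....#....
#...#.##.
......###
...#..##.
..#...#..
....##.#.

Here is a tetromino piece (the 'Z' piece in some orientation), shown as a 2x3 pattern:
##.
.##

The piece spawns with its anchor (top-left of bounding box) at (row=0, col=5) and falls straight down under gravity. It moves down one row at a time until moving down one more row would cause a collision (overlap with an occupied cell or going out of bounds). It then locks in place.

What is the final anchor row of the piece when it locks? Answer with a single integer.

Spawn at (row=0, col=5). Try each row:
  row 0: fits
  row 1: fits
  row 2: fits
  row 3: blocked -> lock at row 2

Answer: 2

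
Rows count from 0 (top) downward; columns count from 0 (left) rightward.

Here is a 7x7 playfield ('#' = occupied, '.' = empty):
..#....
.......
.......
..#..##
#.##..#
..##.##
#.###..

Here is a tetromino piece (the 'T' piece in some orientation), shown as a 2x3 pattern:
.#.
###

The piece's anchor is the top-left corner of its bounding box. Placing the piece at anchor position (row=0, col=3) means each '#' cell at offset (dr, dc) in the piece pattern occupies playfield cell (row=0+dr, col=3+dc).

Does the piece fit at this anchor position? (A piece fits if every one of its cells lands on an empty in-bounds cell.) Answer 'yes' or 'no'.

Answer: yes

Derivation:
Check each piece cell at anchor (0, 3):
  offset (0,1) -> (0,4): empty -> OK
  offset (1,0) -> (1,3): empty -> OK
  offset (1,1) -> (1,4): empty -> OK
  offset (1,2) -> (1,5): empty -> OK
All cells valid: yes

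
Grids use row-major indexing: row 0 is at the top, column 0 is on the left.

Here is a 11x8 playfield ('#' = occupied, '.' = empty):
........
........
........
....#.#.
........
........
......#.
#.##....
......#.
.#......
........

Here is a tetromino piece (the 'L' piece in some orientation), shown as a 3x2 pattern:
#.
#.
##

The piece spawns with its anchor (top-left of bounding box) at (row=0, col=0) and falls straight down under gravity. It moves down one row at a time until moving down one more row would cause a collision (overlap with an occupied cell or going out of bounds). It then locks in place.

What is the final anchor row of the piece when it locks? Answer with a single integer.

Answer: 4

Derivation:
Spawn at (row=0, col=0). Try each row:
  row 0: fits
  row 1: fits
  row 2: fits
  row 3: fits
  row 4: fits
  row 5: blocked -> lock at row 4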